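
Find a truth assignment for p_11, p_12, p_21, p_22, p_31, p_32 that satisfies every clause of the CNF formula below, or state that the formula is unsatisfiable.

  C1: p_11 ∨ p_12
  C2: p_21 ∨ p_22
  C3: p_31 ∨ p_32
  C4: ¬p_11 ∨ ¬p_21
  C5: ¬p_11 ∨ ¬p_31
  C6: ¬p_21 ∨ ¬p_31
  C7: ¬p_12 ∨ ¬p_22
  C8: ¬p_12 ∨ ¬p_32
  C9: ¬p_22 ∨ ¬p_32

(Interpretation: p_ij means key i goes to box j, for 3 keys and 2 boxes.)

Try p_11 = True.
From the singleton clause (¬p_21), p_21 = False.
From the singleton clause (p_22), p_22 = True.
From the singleton clause (¬p_31), p_31 = False.
From the singleton clause (p_32), p_32 = True.
But (¬p_32) is also a unit clause — contradiction.
Undo p_11 and try p_11 = False.
From the singleton clause (p_12), p_12 = True.
From the singleton clause (¬p_22), p_22 = False.
From the singleton clause (p_21), p_21 = True.
From the singleton clause (¬p_31), p_31 = False.
From the singleton clause (p_32), p_32 = True.
But (¬p_32) is also a unit clause — contradiction.
Either choice for p_11 ends in contradiction.

UNSATISFIABLE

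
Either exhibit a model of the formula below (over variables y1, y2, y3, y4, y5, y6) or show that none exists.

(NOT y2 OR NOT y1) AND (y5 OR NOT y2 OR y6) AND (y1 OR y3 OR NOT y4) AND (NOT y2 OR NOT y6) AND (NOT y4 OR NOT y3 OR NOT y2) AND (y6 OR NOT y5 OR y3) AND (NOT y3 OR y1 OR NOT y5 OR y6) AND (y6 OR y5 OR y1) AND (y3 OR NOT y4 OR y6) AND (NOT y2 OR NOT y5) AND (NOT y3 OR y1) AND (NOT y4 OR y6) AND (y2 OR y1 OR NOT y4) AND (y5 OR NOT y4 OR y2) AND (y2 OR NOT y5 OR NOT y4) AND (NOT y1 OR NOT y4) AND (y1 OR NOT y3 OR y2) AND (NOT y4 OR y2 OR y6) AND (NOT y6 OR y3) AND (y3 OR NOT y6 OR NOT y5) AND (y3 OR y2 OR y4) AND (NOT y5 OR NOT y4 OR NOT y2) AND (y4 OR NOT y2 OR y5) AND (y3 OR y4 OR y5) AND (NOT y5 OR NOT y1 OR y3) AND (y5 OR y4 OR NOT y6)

Branch on y2: set y2 = false.
Branch on y3: set y3 = true.
The clause (y1) is unit, so y1 = true.
The clause (NOT y4) is unit, so y4 = false.
Branch on y5: set y5 = true.
Every clause is now satisfied; y6 is unconstrained.

y1 ↦ true, y2 ↦ false, y3 ↦ true, y4 ↦ false, y5 ↦ true, y6 ↦ false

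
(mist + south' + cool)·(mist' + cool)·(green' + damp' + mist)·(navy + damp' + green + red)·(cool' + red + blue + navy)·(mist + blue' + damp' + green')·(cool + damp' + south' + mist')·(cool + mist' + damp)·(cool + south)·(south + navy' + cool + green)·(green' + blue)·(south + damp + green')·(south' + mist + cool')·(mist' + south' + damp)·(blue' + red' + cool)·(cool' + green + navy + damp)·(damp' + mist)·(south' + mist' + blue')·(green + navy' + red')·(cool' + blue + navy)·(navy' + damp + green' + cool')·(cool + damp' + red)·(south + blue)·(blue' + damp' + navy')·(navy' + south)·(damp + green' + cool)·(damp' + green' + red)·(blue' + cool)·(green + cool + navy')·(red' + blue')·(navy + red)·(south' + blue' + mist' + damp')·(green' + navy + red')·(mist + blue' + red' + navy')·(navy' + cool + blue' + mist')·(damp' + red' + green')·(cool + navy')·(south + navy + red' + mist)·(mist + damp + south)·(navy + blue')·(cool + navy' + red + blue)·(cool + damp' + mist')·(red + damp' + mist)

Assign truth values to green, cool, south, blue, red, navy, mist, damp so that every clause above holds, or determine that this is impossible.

Branch on mist: set mist = 1.
(cool) alone gives cool = 1.
Branch on green: set green = 0.
Branch on south: set south = 1.
(damp) alone gives damp = 1.
(blue') alone gives blue = 0.
(navy) alone gives navy = 1.
(red') alone gives red = 0.
Every clause now holds.

green: 0; cool: 1; south: 1; blue: 0; red: 0; navy: 1; mist: 1; damp: 1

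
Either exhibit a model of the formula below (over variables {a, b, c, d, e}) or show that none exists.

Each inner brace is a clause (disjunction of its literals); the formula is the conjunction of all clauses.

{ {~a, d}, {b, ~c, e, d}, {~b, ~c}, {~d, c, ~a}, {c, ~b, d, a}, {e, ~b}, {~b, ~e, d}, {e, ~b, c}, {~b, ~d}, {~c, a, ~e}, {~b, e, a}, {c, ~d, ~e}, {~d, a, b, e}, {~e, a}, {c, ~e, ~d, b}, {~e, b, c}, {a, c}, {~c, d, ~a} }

Branch on a: set a = 1.
(d) alone gives d = 1.
(c) alone gives c = 1.
(~b) alone gives b = 0.
No clause remains; e is free.

a: 1, b: 0, c: 1, d: 1, e: 0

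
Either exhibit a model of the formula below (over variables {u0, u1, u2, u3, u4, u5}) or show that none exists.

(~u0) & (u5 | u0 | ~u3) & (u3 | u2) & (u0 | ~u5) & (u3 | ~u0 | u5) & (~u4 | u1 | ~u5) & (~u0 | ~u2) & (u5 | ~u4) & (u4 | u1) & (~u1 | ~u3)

(~u0) alone gives u0 = 0.
(~u5) alone gives u5 = 0.
(~u3) alone gives u3 = 0.
(u2) alone gives u2 = 1.
(~u4) alone gives u4 = 0.
(u1) alone gives u1 = 1.
This assignment satisfies each clause.

u0: 0,  u1: 1,  u2: 1,  u3: 0,  u4: 0,  u5: 0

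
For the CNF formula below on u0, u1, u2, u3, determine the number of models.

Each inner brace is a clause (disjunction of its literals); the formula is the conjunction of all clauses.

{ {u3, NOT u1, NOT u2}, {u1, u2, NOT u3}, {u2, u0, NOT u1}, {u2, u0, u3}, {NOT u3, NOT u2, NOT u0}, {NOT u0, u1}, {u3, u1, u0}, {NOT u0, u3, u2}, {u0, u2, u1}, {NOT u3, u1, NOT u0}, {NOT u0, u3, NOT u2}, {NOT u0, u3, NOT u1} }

There are 2^4 = 16 truth assignments over (u0, u1, u2, u3).
Split on u1. With u1 = true, the clauses containing u1 are satisfied and NOT u1 drops from the rest; 2 of the 2^3 = 8 assignments to the other variables satisfy what remains.
With u1 = false, by the same count on the reduced clause set, 1 assignment works.
(One model: u0=F, u1=F, u2=T, u3=T.)
Total: 2 + 1 = 3.

3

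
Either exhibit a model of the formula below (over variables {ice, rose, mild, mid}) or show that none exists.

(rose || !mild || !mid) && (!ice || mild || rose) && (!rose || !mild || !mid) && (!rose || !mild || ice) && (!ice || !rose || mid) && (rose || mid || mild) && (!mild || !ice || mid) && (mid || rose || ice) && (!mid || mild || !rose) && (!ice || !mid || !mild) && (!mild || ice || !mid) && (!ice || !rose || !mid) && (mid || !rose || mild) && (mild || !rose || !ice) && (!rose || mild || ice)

Try rose = false.
Try mild = false.
(!ice) alone gives ice = false.
(mid) alone gives mid = true.
Every clause now holds.

ice=false,  rose=false,  mild=false,  mid=true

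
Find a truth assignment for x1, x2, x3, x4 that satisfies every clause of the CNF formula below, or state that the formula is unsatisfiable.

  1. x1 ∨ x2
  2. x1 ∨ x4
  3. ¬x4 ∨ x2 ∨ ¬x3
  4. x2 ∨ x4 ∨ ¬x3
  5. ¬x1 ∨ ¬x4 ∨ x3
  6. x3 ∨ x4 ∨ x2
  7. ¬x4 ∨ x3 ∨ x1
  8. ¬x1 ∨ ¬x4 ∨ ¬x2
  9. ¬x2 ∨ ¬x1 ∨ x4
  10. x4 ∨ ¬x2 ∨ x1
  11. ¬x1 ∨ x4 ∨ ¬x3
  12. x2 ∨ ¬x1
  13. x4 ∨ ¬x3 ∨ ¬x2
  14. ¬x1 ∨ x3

Branch on x1: set x1 = False.
From the singleton clause (x2), x2 = True.
From the singleton clause (x4), x4 = True.
From the singleton clause (x3), x3 = True.
This assignment satisfies each clause.

x1: False; x2: True; x3: True; x4: True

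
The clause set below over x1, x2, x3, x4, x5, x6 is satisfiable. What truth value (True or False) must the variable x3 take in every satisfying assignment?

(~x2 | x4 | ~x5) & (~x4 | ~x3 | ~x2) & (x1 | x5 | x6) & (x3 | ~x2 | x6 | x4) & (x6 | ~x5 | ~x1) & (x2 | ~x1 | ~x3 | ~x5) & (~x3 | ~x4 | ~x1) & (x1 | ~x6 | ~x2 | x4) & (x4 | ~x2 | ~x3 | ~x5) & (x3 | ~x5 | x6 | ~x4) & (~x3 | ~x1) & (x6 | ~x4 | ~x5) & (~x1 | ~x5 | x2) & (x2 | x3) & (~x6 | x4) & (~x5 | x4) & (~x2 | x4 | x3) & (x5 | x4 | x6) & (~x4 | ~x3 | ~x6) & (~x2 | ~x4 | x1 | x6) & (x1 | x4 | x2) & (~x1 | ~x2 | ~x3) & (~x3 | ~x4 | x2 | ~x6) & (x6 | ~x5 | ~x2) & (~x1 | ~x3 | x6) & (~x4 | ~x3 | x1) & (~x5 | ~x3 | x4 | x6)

Suppose x3 = 1.
Unit clause (~x1) forces x1 = 0.
Unit clause (~x4) forces x4 = 0.
Unit clause (~x6) forces x6 = 0.
Unit clause (x5) forces x5 = 1.
That conflicts with the unit clause (~x5).
So every satisfying assignment has x3 = False.

False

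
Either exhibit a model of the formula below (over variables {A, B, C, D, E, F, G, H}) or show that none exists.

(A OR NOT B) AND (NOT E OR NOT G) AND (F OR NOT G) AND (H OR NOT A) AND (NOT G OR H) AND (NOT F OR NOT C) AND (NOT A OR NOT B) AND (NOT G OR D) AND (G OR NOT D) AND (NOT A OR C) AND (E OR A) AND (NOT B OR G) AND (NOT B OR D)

A ↦ true,  B ↦ false,  C ↦ true,  D ↦ false,  E ↦ false,  F ↦ false,  G ↦ false,  H ↦ true

Case A = true:
(H) alone gives H = true.
(NOT B) alone gives B = false.
(C) alone gives C = true.
(NOT F) alone gives F = false.
(NOT G) alone gives G = false.
(NOT D) alone gives D = false.
All clauses hold; E can take either value.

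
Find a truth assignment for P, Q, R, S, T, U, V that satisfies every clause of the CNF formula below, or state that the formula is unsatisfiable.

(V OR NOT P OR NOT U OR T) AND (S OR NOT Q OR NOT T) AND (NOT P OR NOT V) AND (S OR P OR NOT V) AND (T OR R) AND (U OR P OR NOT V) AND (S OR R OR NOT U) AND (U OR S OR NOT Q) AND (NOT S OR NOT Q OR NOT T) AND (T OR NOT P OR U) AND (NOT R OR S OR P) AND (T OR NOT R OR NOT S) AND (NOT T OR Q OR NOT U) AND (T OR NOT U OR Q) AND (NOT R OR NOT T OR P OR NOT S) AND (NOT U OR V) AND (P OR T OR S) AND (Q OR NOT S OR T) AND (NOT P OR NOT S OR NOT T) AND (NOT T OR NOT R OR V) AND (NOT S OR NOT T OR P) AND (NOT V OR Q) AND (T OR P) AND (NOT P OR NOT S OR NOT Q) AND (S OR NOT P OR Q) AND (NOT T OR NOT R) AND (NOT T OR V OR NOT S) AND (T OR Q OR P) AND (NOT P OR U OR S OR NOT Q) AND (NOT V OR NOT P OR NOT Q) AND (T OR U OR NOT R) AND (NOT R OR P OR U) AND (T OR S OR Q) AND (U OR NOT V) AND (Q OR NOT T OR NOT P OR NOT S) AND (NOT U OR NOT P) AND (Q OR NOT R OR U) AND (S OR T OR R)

P: false; Q: false; R: false; S: false; T: true; U: false; V: false

Suppose P = false.
Unit clause (T) forces T = true.
Unit clause (NOT S) forces S = false.
Unit clause (NOT Q) forces Q = false.
Unit clause (NOT V) forces V = false.
Unit clause (NOT R) forces R = false.
Unit clause (NOT U) forces U = false.
This assignment satisfies each clause.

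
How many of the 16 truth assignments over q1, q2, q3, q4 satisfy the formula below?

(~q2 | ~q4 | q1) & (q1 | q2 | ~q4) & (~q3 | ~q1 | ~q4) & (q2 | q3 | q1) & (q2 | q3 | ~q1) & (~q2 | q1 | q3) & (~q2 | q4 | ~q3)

There are 2^4 = 16 truth assignments over (q1, q2, q3, q4).
Split on q1. With q1 = 1, the clauses containing q1 are satisfied and ~q1 drops from the rest; 3 of the 2^3 = 8 assignments to the other variables satisfy what remains.
With q1 = 0, by the same count on the reduced clause set, 1 assignment works.
Total: 3 + 1 = 4.

4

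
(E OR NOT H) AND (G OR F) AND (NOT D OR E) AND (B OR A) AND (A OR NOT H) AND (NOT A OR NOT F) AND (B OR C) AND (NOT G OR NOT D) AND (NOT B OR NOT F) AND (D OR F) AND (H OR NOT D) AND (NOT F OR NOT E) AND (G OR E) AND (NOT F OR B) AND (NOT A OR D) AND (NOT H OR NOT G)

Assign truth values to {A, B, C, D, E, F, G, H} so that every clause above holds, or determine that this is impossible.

UNSATISFIABLE

Case E = true:
(NOT F) alone gives F = false.
(G) alone gives G = true.
(NOT D) alone gives D = false.
That conflicts with the unit clause (D).
That branch fails; take E = false instead.
(NOT H) alone gives H = false.
(NOT D) alone gives D = false.
(F) alone gives F = true.
(NOT A) alone gives A = false.
(B) alone gives B = true.
That conflicts with the unit clause (NOT B).
Both values of E lead to a conflict.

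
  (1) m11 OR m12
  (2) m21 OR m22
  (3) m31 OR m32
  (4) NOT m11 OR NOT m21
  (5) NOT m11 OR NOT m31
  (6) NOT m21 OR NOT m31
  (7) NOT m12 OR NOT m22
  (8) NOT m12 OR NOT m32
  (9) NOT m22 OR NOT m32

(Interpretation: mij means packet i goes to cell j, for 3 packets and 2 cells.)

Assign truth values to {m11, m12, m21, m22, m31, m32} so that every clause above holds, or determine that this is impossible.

Branch on m11: set m11 = true.
The clause (NOT m21) is unit, so m21 = false.
The clause (m22) is unit, so m22 = true.
The clause (NOT m31) is unit, so m31 = false.
The clause (m32) is unit, so m32 = true.
That conflicts with the unit clause (NOT m32).
So m11 must be the other value — set m11 = false.
The clause (m12) is unit, so m12 = true.
The clause (NOT m22) is unit, so m22 = false.
The clause (m21) is unit, so m21 = true.
The clause (NOT m31) is unit, so m31 = false.
The clause (m32) is unit, so m32 = true.
That conflicts with the unit clause (NOT m32).
Both values of m11 lead to a conflict.

UNSATISFIABLE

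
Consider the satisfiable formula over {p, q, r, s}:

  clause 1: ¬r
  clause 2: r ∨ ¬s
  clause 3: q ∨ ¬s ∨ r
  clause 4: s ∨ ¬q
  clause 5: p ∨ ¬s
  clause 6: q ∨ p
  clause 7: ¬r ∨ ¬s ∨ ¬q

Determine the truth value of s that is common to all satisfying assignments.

Suppose s = True.
Unit clause (¬r) forces r = False.
Now (r) is unsatisfied and unit — conflict.
So every satisfying assignment has s = False.

False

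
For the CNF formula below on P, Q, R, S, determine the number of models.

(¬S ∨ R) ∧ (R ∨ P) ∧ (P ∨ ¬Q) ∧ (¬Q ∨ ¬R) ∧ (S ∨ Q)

3

There are 2^4 = 16 truth assignments over (P, Q, R, S).
Check each against the 5 clauses (columns in the order P, Q, R, S):
  F F F F  ✗ fails (R ∨ P)
  F F F T  ✗ fails (¬S ∨ R)
  F F T F  ✗ fails (S ∨ Q)
  F F T T  ✓ satisfies all
  F T F F  ✗ fails (R ∨ P)
  F T F T  ✗ fails (¬S ∨ R)
  F T T F  ✗ fails (P ∨ ¬Q)
  F T T T  ✗ fails (P ∨ ¬Q)
  T F F F  ✗ fails (S ∨ Q)
  T F F T  ✗ fails (¬S ∨ R)
  T F T F  ✗ fails (S ∨ Q)
  T F T T  ✓ satisfies all
  T T F F  ✓ satisfies all
  T T F T  ✗ fails (¬S ∨ R)
  T T T F  ✗ fails (¬Q ∨ ¬R)
  T T T T  ✗ fails (¬Q ∨ ¬R)
3 of the 16 rows are models.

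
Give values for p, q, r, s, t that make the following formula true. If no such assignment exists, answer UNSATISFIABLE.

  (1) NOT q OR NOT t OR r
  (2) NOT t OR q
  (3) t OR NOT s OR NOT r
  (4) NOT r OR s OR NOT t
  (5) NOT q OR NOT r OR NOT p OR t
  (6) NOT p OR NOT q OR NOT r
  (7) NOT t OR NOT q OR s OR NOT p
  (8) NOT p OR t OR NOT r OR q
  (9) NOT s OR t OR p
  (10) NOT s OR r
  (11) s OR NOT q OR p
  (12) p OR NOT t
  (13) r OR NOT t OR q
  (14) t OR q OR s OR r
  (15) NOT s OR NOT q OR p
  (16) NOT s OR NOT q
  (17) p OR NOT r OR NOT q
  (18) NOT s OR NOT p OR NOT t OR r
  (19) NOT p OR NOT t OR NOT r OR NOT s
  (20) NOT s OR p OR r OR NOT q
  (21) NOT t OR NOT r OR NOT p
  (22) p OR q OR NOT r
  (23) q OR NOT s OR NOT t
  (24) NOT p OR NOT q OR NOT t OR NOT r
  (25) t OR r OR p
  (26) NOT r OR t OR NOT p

p: true; q: true; r: false; s: false; t: false

Try t = false.
Try s = false.
Try q = true.
From the singleton clause (p), p = true.
From the singleton clause (NOT r), r = false.
This assignment satisfies each clause.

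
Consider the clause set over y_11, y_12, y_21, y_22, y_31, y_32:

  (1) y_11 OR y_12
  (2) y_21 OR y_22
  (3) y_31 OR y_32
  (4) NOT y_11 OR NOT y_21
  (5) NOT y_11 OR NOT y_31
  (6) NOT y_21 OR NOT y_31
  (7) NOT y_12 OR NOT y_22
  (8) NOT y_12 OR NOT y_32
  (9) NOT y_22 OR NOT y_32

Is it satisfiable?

No

Branch on y_11: set y_11 = true.
From the singleton clause (NOT y_21), y_21 = false.
From the singleton clause (y_22), y_22 = true.
From the singleton clause (NOT y_31), y_31 = false.
From the singleton clause (y_32), y_32 = true.
But (NOT y_32) is also a unit clause — contradiction.
That branch fails; take y_11 = false instead.
From the singleton clause (y_12), y_12 = true.
From the singleton clause (NOT y_22), y_22 = false.
From the singleton clause (y_21), y_21 = true.
From the singleton clause (NOT y_31), y_31 = false.
From the singleton clause (y_32), y_32 = true.
But (NOT y_32) is also a unit clause — contradiction.
Either choice for y_11 ends in contradiction.
No assignment satisfies every clause.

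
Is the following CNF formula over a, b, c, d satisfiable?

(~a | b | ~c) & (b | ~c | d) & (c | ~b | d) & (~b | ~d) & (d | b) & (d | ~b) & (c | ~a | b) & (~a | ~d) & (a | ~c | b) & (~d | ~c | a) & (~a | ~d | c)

Satisfiable

Suppose b = 0.
(d) alone gives d = 1.
(~a) alone gives a = 0.
(~c) alone gives c = 0.
This assignment satisfies each clause.
A satisfying assignment: a ↦ 0,  b ↦ 0,  c ↦ 0,  d ↦ 1.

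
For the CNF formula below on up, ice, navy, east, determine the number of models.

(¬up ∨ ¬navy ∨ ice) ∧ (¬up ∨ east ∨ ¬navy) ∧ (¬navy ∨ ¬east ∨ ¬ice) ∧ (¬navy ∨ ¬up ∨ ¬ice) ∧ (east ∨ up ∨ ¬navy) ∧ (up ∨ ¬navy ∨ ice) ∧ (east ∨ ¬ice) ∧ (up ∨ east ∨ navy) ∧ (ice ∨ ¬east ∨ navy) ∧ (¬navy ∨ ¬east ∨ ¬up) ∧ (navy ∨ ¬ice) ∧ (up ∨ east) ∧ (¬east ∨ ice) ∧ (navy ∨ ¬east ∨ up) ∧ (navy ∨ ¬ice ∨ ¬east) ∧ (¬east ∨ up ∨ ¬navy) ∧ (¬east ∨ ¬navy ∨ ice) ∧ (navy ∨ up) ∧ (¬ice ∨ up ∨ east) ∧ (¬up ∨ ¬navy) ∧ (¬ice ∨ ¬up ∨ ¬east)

1

There are 2^4 = 16 truth assignments over (up, ice, navy, east).
Check each against the 21 clauses (columns in the order up, ice, navy, east):
  F F F F  ✗ fails (up ∨ east ∨ navy)
  F F F T  ✗ fails (ice ∨ ¬east ∨ navy)
  F F T F  ✗ fails (east ∨ up ∨ ¬navy)
  F F T T  ✗ fails (up ∨ ¬navy ∨ ice)
  F T F F  ✗ fails (east ∨ ¬ice)
  F T F T  ✗ fails (navy ∨ ¬ice)
  F T T F  ✗ fails (east ∨ up ∨ ¬navy)
  F T T T  ✗ fails (¬navy ∨ ¬east ∨ ¬ice)
  T F F F  ✓ satisfies all
  T F F T  ✗ fails (ice ∨ ¬east ∨ navy)
  T F T F  ✗ fails (¬up ∨ ¬navy ∨ ice)
  T F T T  ✗ fails (¬up ∨ ¬navy ∨ ice)
  T T F F  ✗ fails (east ∨ ¬ice)
  T T F T  ✗ fails (navy ∨ ¬ice)
  T T T F  ✗ fails (¬up ∨ east ∨ ¬navy)
  T T T T  ✗ fails (¬navy ∨ ¬east ∨ ¬ice)
1 of the 16 rows is a model.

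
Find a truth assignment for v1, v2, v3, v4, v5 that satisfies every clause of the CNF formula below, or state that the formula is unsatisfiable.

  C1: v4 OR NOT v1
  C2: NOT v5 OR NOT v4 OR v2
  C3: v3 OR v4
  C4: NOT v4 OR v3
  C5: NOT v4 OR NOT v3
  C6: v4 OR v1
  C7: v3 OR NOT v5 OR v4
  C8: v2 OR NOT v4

Suppose v4 = true.
From the singleton clause (v3), v3 = true.
Now (NOT v3) is unsatisfied and unit — conflict.
So v4 must be the other value — set v4 = false.
From the singleton clause (NOT v1), v1 = false.
Now (v1) is unsatisfied and unit — conflict.
Either choice for v4 ends in contradiction.

UNSATISFIABLE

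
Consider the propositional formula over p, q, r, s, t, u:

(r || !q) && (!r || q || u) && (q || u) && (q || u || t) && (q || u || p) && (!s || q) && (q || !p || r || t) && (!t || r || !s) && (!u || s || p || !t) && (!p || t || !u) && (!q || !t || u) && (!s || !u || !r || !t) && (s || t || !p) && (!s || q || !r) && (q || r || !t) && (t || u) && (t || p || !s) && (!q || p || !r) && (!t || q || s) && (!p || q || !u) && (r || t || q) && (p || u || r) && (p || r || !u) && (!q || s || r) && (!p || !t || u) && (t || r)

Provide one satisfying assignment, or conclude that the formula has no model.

p=true,  q=true,  r=true,  s=false,  t=true,  u=true

Suppose r = true.
Suppose q = true.
From the singleton clause (p), p = true.
Suppose t = true.
From the singleton clause (u), u = true.
From the singleton clause (!s), s = false.
This assignment satisfies each clause.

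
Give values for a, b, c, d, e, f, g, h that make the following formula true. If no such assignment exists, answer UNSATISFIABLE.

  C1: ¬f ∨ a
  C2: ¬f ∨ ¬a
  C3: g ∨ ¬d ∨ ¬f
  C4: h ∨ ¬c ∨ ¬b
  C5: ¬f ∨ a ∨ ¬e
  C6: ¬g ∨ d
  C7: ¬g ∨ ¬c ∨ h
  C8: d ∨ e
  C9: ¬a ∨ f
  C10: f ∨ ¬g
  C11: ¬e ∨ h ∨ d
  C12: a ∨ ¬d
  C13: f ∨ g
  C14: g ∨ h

Suppose f = False.
(¬a) alone gives a = False.
(¬g) alone gives g = False.
But (g) is also a unit clause — contradiction.
That branch fails; take f = True instead.
(a) alone gives a = True.
But (¬a) is also a unit clause — contradiction.
Both values of f lead to a conflict.

UNSATISFIABLE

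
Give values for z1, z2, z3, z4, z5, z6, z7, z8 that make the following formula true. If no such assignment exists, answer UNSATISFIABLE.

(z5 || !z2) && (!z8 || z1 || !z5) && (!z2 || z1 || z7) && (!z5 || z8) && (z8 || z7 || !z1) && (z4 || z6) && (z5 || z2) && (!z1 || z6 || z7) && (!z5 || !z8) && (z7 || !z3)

UNSATISFIABLE

Try z5 = true.
Unit clause (z8) forces z8 = true.
Now (!z8) is unsatisfied and unit — conflict.
So z5 must be the other value — set z5 = false.
Unit clause (!z2) forces z2 = false.
Now (z2) is unsatisfied and unit — conflict.
Both values of z5 lead to a conflict.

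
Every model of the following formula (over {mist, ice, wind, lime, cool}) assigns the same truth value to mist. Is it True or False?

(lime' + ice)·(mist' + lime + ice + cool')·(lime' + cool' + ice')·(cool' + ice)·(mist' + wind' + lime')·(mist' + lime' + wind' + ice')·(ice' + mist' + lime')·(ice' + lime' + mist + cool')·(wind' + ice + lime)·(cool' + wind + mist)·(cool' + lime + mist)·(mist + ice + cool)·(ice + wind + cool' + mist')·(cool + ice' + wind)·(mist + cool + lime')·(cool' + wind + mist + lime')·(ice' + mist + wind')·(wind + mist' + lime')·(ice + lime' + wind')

Suppose mist = 0.
Try lime = 0.
The clause (cool') is unit, so cool = 0.
The clause (ice) is unit, so ice = 1.
The clause (wind) is unit, so wind = 1.
That conflicts with the unit clause (wind').
That branch fails; take lime = 1 instead.
The clause (ice) is unit, so ice = 1.
The clause (cool') is unit, so cool = 0.
That conflicts with the unit clause (cool).
Neither lime = 1 nor lime = 0 works.
So every satisfying assignment has mist = True.

True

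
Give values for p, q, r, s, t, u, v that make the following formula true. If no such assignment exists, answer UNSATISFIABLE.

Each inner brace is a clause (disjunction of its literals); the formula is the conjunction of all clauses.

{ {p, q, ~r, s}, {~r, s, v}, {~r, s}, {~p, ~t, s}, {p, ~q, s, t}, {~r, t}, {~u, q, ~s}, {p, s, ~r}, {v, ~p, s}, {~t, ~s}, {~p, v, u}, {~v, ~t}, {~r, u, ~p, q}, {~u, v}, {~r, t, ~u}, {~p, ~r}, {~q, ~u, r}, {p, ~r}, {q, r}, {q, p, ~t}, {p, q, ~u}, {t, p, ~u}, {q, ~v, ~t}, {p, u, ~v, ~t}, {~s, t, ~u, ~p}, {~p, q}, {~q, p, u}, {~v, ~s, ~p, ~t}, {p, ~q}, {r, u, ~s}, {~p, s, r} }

UNSATISFIABLE

Try r = 0.
Unit clause (q) forces q = 1.
Unit clause (~u) forces u = 0.
Unit clause (p) forces p = 1.
Unit clause (v) forces v = 1.
Unit clause (~t) forces t = 0.
Unit clause (~s) forces s = 0.
Now (s) is unsatisfied and unit — conflict.
That branch fails; take r = 1 instead.
Unit clause (s) forces s = 1.
Unit clause (t) forces t = 1.
Now (~t) is unsatisfied and unit — conflict.
Either choice for r ends in contradiction.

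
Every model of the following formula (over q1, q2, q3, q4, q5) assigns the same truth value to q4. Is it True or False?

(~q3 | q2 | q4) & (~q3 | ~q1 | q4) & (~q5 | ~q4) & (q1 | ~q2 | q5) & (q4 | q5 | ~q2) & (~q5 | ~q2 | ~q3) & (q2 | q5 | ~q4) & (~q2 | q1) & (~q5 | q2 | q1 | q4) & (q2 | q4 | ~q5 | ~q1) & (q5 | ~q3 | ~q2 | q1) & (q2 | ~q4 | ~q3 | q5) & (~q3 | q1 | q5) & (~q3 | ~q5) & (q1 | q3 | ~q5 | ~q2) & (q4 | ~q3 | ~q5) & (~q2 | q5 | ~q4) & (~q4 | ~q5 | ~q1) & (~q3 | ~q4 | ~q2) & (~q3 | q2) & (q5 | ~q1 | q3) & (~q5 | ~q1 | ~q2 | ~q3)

Suppose q4 = 1.
(~q5) alone gives q5 = 0.
(q2) alone gives q2 = 1.
That conflicts with the unit clause (~q2).
So every satisfying assignment has q4 = False.

False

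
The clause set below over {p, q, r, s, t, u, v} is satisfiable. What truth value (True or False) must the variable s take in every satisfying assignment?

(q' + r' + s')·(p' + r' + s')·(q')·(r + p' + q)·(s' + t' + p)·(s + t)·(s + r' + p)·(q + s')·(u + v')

Suppose s = 1.
From the singleton clause (q'), q = 0.
Now (q) is unsatisfied and unit — conflict.
So every satisfying assignment has s = False.

False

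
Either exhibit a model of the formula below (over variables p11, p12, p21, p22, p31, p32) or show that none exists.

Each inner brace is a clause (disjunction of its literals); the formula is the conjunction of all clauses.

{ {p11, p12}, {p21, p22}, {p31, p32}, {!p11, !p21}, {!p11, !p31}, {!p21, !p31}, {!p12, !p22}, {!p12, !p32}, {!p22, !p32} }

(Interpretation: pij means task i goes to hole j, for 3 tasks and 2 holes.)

Suppose p11 = true.
Unit clause (!p21) forces p21 = false.
Unit clause (p22) forces p22 = true.
Unit clause (!p31) forces p31 = false.
Unit clause (p32) forces p32 = true.
Now (!p32) is unsatisfied and unit — conflict.
That branch fails; take p11 = false instead.
Unit clause (p12) forces p12 = true.
Unit clause (!p22) forces p22 = false.
Unit clause (p21) forces p21 = true.
Unit clause (!p31) forces p31 = false.
Unit clause (p32) forces p32 = true.
Now (!p32) is unsatisfied and unit — conflict.
Either choice for p11 ends in contradiction.

UNSATISFIABLE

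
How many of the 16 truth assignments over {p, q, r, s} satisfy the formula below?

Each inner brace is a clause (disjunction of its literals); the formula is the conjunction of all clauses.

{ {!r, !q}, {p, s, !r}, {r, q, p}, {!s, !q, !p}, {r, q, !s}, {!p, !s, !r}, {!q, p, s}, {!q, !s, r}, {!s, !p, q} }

There are 2^4 = 16 truth assignments over (p, q, r, s).
Check each against the 9 clauses (columns in the order p, q, r, s):
  F F F F  ✗ fails (r || q || p)
  F F F T  ✗ fails (r || q || p)
  F F T F  ✗ fails (p || s || !r)
  F F T T  ✓ satisfies all
  F T F F  ✗ fails (!q || p || s)
  F T F T  ✗ fails (!q || !s || r)
  F T T F  ✗ fails (!r || !q)
  F T T T  ✗ fails (!r || !q)
  T F F F  ✓ satisfies all
  T F F T  ✗ fails (r || q || !s)
  T F T F  ✓ satisfies all
  T F T T  ✗ fails (!p || !s || !r)
  T T F F  ✓ satisfies all
  T T F T  ✗ fails (!s || !q || !p)
  T T T F  ✗ fails (!r || !q)
  T T T T  ✗ fails (!r || !q)
4 of the 16 rows are models.

4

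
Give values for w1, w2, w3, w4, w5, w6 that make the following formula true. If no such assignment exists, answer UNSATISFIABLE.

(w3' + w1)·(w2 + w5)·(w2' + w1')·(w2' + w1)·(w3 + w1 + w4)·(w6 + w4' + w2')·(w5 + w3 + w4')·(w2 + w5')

Case w3 = 0:
Case w2 = 1:
Unit clause (w1') forces w1 = 0.
But (w1) is also a unit clause — contradiction.
Undo w2 and try w2 = 0.
Unit clause (w5) forces w5 = 1.
But (w5') is also a unit clause — contradiction.
Neither w2 = 1 nor w2 = 0 works.
Undo w3 and try w3 = 1.
Unit clause (w1) forces w1 = 1.
Unit clause (w2') forces w2 = 0.
Unit clause (w5) forces w5 = 1.
But (w5') is also a unit clause — contradiction.
Neither w3 = 1 nor w3 = 0 works.

UNSATISFIABLE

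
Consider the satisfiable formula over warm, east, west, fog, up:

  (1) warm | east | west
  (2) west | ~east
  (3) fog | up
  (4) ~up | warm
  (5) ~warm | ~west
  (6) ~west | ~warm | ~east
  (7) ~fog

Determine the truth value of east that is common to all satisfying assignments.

Suppose east = 1.
(west) alone gives west = 1.
(~warm) alone gives warm = 0.
(~up) alone gives up = 0.
(fog) alone gives fog = 1.
That conflicts with the unit clause (~fog).
So every satisfying assignment has east = False.

False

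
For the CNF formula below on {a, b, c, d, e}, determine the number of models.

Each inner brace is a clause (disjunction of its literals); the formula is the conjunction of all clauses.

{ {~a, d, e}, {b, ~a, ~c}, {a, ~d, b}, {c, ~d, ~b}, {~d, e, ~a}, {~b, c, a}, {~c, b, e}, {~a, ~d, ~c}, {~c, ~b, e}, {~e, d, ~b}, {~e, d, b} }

There are 2^5 = 32 truth assignments over (a, b, c, d, e).
Split on a. With a = 1, the clauses containing a are satisfied and ~a drops from the rest; 1 of the 2^4 = 16 assignments to the other variables satisfy what remains.
With a = 0, by the same count on the reduced clause set, 2 assignments work.
Total: 1 + 2 = 3.

3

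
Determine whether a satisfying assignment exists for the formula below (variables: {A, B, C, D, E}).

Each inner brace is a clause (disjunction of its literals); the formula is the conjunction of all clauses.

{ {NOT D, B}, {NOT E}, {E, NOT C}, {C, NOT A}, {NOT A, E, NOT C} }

Yes, satisfiable

Unit clause (NOT E) forces E = false.
Unit clause (NOT C) forces C = false.
Unit clause (NOT A) forces A = false.
Suppose D = false.
Every clause is now satisfied; B is unconstrained.
A satisfying assignment: A: false,  B: true,  C: false,  D: false,  E: false.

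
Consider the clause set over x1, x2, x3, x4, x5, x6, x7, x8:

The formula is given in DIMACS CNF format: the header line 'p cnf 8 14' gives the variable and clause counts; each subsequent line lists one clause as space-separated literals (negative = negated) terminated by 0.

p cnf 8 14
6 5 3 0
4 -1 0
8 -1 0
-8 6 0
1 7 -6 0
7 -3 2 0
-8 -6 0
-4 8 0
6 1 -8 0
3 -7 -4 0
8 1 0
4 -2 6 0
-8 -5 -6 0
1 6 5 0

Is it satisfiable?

Branch on x4: set x4 = True.
From the singleton clause (x8), x8 = True.
From the singleton clause (x6), x6 = True.
Now (¬x6) is unsatisfied and unit — conflict.
Undo x4 and try x4 = False.
From the singleton clause (¬x1), x1 = False.
From the singleton clause (x8), x8 = True.
From the singleton clause (x6), x6 = True.
Now (¬x6) is unsatisfied and unit — conflict.
Either choice for x4 ends in contradiction.
No assignment satisfies every clause.

Unsatisfiable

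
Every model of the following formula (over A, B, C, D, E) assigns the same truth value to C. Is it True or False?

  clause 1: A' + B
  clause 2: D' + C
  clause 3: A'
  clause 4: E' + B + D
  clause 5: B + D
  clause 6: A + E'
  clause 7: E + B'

True

Suppose C = 0.
The clause (D') is unit, so D = 0.
The clause (A') is unit, so A = 0.
The clause (B) is unit, so B = 1.
The clause (E') is unit, so E = 0.
Now (E) is unsatisfied and unit — conflict.
So every satisfying assignment has C = True.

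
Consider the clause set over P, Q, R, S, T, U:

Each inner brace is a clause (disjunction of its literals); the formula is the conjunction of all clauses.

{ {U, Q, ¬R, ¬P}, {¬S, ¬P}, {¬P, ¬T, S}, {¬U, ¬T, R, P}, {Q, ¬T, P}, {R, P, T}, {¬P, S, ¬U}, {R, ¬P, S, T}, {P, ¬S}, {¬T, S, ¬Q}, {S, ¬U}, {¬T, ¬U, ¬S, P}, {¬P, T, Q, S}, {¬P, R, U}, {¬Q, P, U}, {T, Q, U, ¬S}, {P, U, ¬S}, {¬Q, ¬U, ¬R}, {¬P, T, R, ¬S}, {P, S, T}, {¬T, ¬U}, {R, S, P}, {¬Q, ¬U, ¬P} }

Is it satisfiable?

Branch on S: set S = False.
(¬U) alone gives U = False.
Branch on P: set P = True.
(¬T) alone gives T = False.
(R) alone gives R = True.
(Q) alone gives Q = True.
This assignment satisfies each clause.
A satisfying assignment: P: True, Q: True, R: True, S: False, T: False, U: False.

Yes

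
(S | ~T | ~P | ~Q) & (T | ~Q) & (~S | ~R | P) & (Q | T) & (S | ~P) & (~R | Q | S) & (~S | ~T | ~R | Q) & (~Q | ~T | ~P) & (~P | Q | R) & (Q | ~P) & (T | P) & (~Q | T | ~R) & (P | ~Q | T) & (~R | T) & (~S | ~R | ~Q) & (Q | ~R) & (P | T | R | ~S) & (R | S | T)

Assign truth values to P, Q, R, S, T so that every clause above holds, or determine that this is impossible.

Branch on T: set T = 1.
Branch on S: set S = 0.
The clause (~P) is unit, so P = 0.
Branch on R: set R = 0.
All clauses hold; Q can take either value.

P ↦ 0,  Q ↦ 0,  R ↦ 0,  S ↦ 0,  T ↦ 1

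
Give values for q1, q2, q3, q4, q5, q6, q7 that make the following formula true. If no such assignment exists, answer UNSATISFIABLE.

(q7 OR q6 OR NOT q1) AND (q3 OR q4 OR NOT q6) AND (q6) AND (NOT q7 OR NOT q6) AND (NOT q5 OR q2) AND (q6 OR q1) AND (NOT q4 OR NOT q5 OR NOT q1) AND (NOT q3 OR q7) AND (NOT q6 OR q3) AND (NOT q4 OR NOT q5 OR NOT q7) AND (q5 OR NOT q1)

Unit clause (q6) forces q6 = true.
Unit clause (NOT q7) forces q7 = false.
Unit clause (NOT q3) forces q3 = false.
That conflicts with the unit clause (q3).

UNSATISFIABLE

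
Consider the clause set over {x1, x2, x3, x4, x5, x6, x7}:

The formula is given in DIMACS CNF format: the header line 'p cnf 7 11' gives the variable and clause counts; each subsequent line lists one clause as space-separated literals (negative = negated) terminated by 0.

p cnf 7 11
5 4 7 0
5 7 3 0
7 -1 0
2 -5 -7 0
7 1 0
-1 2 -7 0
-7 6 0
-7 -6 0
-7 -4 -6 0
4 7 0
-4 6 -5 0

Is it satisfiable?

Branch on x7: set x7 = True.
(x6) alone gives x6 = True.
Now (¬x6) is unsatisfied and unit — conflict.
Backtrack on x7: now try x7 = False.
(¬x1) alone gives x1 = False.
Now (x1) is unsatisfied and unit — conflict.
Both values of x7 lead to a conflict.
No assignment satisfies every clause.

No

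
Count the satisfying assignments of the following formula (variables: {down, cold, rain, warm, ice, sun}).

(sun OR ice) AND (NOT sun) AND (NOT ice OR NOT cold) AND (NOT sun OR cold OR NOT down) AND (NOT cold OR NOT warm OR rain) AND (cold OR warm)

There are 2^6 = 64 truth assignments over (down, cold, rain, warm, ice, sun).
Split on warm. With warm = true, the clauses containing warm are satisfied and NOT warm drops from the rest; 4 of the 2^5 = 32 assignments to the other variables satisfy what remains.
With warm = false, by the same count on the reduced clause set, 0 assignments work.
(One model: down=F, cold=F, rain=F, warm=T, ice=T, sun=F.)
Total: 4 + 0 = 4.

4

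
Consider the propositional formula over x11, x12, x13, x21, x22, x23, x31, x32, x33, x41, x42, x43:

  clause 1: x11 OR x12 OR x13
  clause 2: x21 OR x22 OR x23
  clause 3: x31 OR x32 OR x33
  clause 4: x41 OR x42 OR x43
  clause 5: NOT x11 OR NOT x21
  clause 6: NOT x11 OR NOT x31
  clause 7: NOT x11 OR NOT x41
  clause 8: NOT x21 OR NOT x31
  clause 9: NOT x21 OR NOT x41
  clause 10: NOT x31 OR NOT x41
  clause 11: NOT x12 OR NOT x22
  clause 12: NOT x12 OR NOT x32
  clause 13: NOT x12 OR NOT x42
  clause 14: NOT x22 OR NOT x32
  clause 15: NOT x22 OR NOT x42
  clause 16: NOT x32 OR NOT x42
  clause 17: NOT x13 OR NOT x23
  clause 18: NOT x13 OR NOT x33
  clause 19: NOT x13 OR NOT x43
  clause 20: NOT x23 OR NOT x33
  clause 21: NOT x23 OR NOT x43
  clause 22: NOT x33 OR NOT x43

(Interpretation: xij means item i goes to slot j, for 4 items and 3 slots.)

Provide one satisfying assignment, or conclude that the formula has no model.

Branch on x11: set x11 = false.
Branch on x12: set x12 = true.
(NOT x22) alone gives x22 = false.
(NOT x32) alone gives x32 = false.
(NOT x42) alone gives x42 = false.
Branch on x21: set x21 = true.
(NOT x31) alone gives x31 = false.
(x33) alone gives x33 = true.
(NOT x41) alone gives x41 = false.
(x43) alone gives x43 = true.
Now (NOT x43) is unsatisfied and unit — conflict.
So x21 must be the other value — set x21 = false.
(x23) alone gives x23 = true.
(NOT x13) alone gives x13 = false.
(NOT x33) alone gives x33 = false.
(x31) alone gives x31 = true.
(NOT x41) alone gives x41 = false.
(x43) alone gives x43 = true.
Now (NOT x43) is unsatisfied and unit — conflict.
Neither x21 = true nor x21 = false works.
So x12 must be the other value — set x12 = false.
(x13) alone gives x13 = true.
(NOT x23) alone gives x23 = false.
(NOT x33) alone gives x33 = false.
(NOT x43) alone gives x43 = false.
Branch on x21: set x21 = true.
(NOT x31) alone gives x31 = false.
(x32) alone gives x32 = true.
(NOT x41) alone gives x41 = false.
(x42) alone gives x42 = true.
Now (NOT x42) is unsatisfied and unit — conflict.
So x21 must be the other value — set x21 = false.
(x22) alone gives x22 = true.
(NOT x32) alone gives x32 = false.
(x31) alone gives x31 = true.
(NOT x41) alone gives x41 = false.
(x42) alone gives x42 = true.
Now (NOT x42) is unsatisfied and unit — conflict.
Neither x21 = true nor x21 = false works.
Neither x12 = true nor x12 = false works.
So x11 must be the other value — set x11 = true.
(NOT x21) alone gives x21 = false.
(NOT x31) alone gives x31 = false.
(NOT x41) alone gives x41 = false.
Branch on x22: set x22 = true.
(NOT x12) alone gives x12 = false.
(NOT x32) alone gives x32 = false.
(x33) alone gives x33 = true.
(NOT x42) alone gives x42 = false.
(x43) alone gives x43 = true.
Now (NOT x43) is unsatisfied and unit — conflict.
So x22 must be the other value — set x22 = false.
(x23) alone gives x23 = true.
(NOT x13) alone gives x13 = false.
(NOT x33) alone gives x33 = false.
(x32) alone gives x32 = true.
(NOT x12) alone gives x12 = false.
(NOT x42) alone gives x42 = false.
(x43) alone gives x43 = true.
Now (NOT x43) is unsatisfied and unit — conflict.
Neither x22 = true nor x22 = false works.
Neither x11 = true nor x11 = false works.

UNSATISFIABLE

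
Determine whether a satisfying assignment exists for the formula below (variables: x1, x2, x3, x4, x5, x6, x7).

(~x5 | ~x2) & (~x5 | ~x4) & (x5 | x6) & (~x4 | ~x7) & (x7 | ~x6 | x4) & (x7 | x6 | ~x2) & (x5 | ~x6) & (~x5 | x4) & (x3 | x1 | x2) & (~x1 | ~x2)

Branch on x5: set x5 = 0.
The clause (x6) is unit, so x6 = 1.
That conflicts with the unit clause (~x6).
Backtrack on x5: now try x5 = 1.
The clause (~x2) is unit, so x2 = 0.
The clause (~x4) is unit, so x4 = 0.
That conflicts with the unit clause (x4).
Neither x5 = 1 nor x5 = 0 works.
No assignment satisfies every clause.

Unsatisfiable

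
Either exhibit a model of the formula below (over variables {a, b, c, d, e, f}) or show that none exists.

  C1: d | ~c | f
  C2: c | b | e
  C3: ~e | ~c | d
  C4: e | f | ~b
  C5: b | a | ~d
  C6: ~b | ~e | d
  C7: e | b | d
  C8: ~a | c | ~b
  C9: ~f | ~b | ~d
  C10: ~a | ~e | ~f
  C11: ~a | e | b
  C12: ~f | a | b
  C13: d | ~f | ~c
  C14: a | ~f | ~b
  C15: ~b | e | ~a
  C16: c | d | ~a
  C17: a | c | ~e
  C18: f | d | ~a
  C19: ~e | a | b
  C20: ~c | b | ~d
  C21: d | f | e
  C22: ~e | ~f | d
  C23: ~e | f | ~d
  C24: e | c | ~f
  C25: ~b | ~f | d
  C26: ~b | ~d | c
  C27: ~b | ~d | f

Suppose d = 1.
Suppose b = 1.
From the singleton clause (~f), f = 0.
That conflicts with the unit clause (f).
Backtrack on b: now try b = 0.
From the singleton clause (a), a = 1.
From the singleton clause (e), e = 1.
From the singleton clause (~f), f = 0.
That conflicts with the unit clause (f).
Neither b = 1 nor b = 0 works.
Backtrack on d: now try d = 0.
Suppose c = 0.
From the singleton clause (~a), a = 0.
From the singleton clause (~e), e = 0.
From the singleton clause (b), b = 1.
From the singleton clause (f), f = 1.
That conflicts with the unit clause (~f).
Backtrack on c: now try c = 1.
From the singleton clause (f), f = 1.
That conflicts with the unit clause (~f).
Neither c = 1 nor c = 0 works.
Neither d = 1 nor d = 0 works.

UNSATISFIABLE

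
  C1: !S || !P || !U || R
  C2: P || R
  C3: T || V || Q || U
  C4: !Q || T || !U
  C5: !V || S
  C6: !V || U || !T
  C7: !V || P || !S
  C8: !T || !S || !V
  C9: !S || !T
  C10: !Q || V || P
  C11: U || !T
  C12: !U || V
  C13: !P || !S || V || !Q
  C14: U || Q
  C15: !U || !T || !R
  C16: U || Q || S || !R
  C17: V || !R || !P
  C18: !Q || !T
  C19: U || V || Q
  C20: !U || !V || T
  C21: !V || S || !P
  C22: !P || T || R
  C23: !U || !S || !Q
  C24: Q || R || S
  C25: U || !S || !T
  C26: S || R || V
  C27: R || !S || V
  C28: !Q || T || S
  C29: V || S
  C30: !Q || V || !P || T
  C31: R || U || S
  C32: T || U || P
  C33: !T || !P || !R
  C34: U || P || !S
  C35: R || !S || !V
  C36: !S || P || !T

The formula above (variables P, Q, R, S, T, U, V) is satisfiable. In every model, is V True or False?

Suppose V = false.
Unit clause (!U) forces U = false.
Unit clause (!T) forces T = false.
Unit clause (Q) forces Q = true.
Unit clause (P) forces P = true.
But (!P) is also a unit clause — contradiction.
So every satisfying assignment has V = True.

True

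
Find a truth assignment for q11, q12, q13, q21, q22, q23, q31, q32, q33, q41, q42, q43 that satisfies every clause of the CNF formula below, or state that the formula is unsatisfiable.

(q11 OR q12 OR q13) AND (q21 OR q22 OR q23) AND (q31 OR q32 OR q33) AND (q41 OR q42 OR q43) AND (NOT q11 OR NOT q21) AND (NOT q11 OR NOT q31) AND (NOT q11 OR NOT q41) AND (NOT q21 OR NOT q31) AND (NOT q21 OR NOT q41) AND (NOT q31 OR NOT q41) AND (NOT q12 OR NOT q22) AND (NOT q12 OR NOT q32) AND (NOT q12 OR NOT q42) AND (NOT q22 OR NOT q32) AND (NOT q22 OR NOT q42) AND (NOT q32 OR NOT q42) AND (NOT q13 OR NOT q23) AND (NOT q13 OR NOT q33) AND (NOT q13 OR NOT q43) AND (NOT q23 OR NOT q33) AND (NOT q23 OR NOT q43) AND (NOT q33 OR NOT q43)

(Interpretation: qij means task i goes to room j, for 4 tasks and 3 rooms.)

UNSATISFIABLE

Try q11 = false.
Try q12 = true.
(NOT q22) alone gives q22 = false.
(NOT q32) alone gives q32 = false.
(NOT q42) alone gives q42 = false.
Try q21 = true.
(NOT q31) alone gives q31 = false.
(q33) alone gives q33 = true.
(NOT q41) alone gives q41 = false.
(q43) alone gives q43 = true.
But (NOT q43) is also a unit clause — contradiction.
Undo q21 and try q21 = false.
(q23) alone gives q23 = true.
(NOT q13) alone gives q13 = false.
(NOT q33) alone gives q33 = false.
(q31) alone gives q31 = true.
(NOT q41) alone gives q41 = false.
(q43) alone gives q43 = true.
But (NOT q43) is also a unit clause — contradiction.
Both values of q21 lead to a conflict.
Undo q12 and try q12 = false.
(q13) alone gives q13 = true.
(NOT q23) alone gives q23 = false.
(NOT q33) alone gives q33 = false.
(NOT q43) alone gives q43 = false.
Try q21 = true.
(NOT q31) alone gives q31 = false.
(q32) alone gives q32 = true.
(NOT q41) alone gives q41 = false.
(q42) alone gives q42 = true.
But (NOT q42) is also a unit clause — contradiction.
Undo q21 and try q21 = false.
(q22) alone gives q22 = true.
(NOT q32) alone gives q32 = false.
(q31) alone gives q31 = true.
(NOT q41) alone gives q41 = false.
(q42) alone gives q42 = true.
But (NOT q42) is also a unit clause — contradiction.
Both values of q21 lead to a conflict.
Both values of q12 lead to a conflict.
Undo q11 and try q11 = true.
(NOT q21) alone gives q21 = false.
(NOT q31) alone gives q31 = false.
(NOT q41) alone gives q41 = false.
Try q22 = true.
(NOT q12) alone gives q12 = false.
(NOT q32) alone gives q32 = false.
(q33) alone gives q33 = true.
(NOT q42) alone gives q42 = false.
(q43) alone gives q43 = true.
But (NOT q43) is also a unit clause — contradiction.
Undo q22 and try q22 = false.
(q23) alone gives q23 = true.
(NOT q13) alone gives q13 = false.
(NOT q33) alone gives q33 = false.
(q32) alone gives q32 = true.
(NOT q12) alone gives q12 = false.
(NOT q42) alone gives q42 = false.
(q43) alone gives q43 = true.
But (NOT q43) is also a unit clause — contradiction.
Both values of q22 lead to a conflict.
Both values of q11 lead to a conflict.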